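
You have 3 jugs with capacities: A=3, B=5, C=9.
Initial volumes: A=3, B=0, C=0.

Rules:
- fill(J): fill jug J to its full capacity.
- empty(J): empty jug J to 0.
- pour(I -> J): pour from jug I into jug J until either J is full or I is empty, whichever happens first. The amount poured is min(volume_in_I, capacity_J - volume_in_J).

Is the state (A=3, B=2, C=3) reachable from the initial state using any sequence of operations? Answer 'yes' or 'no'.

BFS from (A=3, B=0, C=0):
  1. fill(B) -> (A=3 B=5 C=0)
  2. pour(A -> C) -> (A=0 B=5 C=3)
  3. pour(B -> A) -> (A=3 B=2 C=3)
Target reached → yes.

Answer: yes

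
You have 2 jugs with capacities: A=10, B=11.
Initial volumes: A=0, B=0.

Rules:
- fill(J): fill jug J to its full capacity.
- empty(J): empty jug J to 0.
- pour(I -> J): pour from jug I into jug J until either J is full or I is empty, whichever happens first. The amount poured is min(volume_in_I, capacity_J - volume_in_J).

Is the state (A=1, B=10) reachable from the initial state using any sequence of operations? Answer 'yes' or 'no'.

BFS explored all 42 reachable states.
Reachable set includes: (0,0), (0,1), (0,2), (0,3), (0,4), (0,5), (0,6), (0,7), (0,8), (0,9), (0,10), (0,11) ...
Target (A=1, B=10) not in reachable set → no.

Answer: no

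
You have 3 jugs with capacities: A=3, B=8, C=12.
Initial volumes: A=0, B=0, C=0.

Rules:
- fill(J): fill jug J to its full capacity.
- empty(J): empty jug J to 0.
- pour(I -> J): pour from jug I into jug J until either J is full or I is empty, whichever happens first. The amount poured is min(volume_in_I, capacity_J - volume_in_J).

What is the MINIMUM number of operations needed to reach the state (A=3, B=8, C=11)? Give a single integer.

Answer: 6

Derivation:
BFS from (A=0, B=0, C=0). One shortest path:
  1. fill(A) -> (A=3 B=0 C=0)
  2. fill(B) -> (A=3 B=8 C=0)
  3. pour(A -> C) -> (A=0 B=8 C=3)
  4. fill(A) -> (A=3 B=8 C=3)
  5. pour(B -> C) -> (A=3 B=0 C=11)
  6. fill(B) -> (A=3 B=8 C=11)
Reached target in 6 moves.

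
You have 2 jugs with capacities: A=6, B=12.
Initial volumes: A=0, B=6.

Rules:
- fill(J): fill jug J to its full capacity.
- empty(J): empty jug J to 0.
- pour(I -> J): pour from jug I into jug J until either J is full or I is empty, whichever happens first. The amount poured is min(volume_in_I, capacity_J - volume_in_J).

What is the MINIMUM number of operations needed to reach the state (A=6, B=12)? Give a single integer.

BFS from (A=0, B=6). One shortest path:
  1. fill(A) -> (A=6 B=6)
  2. fill(B) -> (A=6 B=12)
Reached target in 2 moves.

Answer: 2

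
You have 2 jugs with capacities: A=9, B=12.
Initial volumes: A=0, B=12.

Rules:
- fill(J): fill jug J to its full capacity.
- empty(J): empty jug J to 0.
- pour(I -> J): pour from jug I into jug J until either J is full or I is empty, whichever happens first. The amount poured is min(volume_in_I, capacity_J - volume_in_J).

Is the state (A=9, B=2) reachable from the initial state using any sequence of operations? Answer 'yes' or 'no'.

Answer: no

Derivation:
BFS explored all 14 reachable states.
Reachable set includes: (0,0), (0,3), (0,6), (0,9), (0,12), (3,0), (3,12), (6,0), (6,12), (9,0), (9,3), (9,6) ...
Target (A=9, B=2) not in reachable set → no.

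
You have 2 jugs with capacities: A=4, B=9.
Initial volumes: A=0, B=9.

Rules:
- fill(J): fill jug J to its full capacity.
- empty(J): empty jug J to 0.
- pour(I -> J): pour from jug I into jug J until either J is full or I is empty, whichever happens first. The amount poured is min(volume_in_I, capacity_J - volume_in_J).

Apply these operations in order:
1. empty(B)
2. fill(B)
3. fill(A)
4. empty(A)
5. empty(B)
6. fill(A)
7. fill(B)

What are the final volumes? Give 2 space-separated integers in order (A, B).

Answer: 4 9

Derivation:
Step 1: empty(B) -> (A=0 B=0)
Step 2: fill(B) -> (A=0 B=9)
Step 3: fill(A) -> (A=4 B=9)
Step 4: empty(A) -> (A=0 B=9)
Step 5: empty(B) -> (A=0 B=0)
Step 6: fill(A) -> (A=4 B=0)
Step 7: fill(B) -> (A=4 B=9)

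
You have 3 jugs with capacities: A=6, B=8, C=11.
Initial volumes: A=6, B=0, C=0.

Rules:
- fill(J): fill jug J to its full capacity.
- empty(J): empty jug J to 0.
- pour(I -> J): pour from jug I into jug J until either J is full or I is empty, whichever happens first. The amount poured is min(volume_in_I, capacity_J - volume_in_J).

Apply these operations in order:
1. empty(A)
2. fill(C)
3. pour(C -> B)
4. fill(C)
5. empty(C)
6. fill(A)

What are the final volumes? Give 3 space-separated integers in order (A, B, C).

Step 1: empty(A) -> (A=0 B=0 C=0)
Step 2: fill(C) -> (A=0 B=0 C=11)
Step 3: pour(C -> B) -> (A=0 B=8 C=3)
Step 4: fill(C) -> (A=0 B=8 C=11)
Step 5: empty(C) -> (A=0 B=8 C=0)
Step 6: fill(A) -> (A=6 B=8 C=0)

Answer: 6 8 0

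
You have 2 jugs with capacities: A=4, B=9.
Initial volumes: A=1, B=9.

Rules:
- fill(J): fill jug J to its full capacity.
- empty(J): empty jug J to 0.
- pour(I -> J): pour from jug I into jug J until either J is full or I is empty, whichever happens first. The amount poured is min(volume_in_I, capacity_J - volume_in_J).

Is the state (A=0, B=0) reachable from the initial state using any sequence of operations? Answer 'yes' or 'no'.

BFS from (A=1, B=9):
  1. empty(A) -> (A=0 B=9)
  2. empty(B) -> (A=0 B=0)
Target reached → yes.

Answer: yes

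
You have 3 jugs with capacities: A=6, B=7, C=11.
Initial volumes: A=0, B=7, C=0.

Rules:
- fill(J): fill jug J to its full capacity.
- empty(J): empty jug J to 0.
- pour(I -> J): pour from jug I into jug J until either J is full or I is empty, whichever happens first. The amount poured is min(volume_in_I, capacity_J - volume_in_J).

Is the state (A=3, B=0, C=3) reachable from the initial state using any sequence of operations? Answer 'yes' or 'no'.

BFS from (A=0, B=7, C=0):
  1. fill(A) -> (A=6 B=7 C=0)
  2. pour(B -> C) -> (A=6 B=0 C=7)
  3. pour(A -> C) -> (A=2 B=0 C=11)
  4. pour(C -> B) -> (A=2 B=7 C=4)
  5. pour(B -> A) -> (A=6 B=3 C=4)
  6. pour(A -> C) -> (A=0 B=3 C=10)
  7. pour(B -> A) -> (A=3 B=0 C=10)
  8. pour(C -> B) -> (A=3 B=7 C=3)
  9. empty(B) -> (A=3 B=0 C=3)
Target reached → yes.

Answer: yes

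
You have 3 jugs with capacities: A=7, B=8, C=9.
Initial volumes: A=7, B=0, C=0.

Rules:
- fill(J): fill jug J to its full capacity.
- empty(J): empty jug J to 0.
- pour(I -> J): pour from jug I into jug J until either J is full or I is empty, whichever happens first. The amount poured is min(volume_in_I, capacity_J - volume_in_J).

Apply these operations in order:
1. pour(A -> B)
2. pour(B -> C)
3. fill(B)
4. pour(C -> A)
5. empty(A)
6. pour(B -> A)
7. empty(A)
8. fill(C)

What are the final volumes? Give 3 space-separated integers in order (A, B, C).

Answer: 0 1 9

Derivation:
Step 1: pour(A -> B) -> (A=0 B=7 C=0)
Step 2: pour(B -> C) -> (A=0 B=0 C=7)
Step 3: fill(B) -> (A=0 B=8 C=7)
Step 4: pour(C -> A) -> (A=7 B=8 C=0)
Step 5: empty(A) -> (A=0 B=8 C=0)
Step 6: pour(B -> A) -> (A=7 B=1 C=0)
Step 7: empty(A) -> (A=0 B=1 C=0)
Step 8: fill(C) -> (A=0 B=1 C=9)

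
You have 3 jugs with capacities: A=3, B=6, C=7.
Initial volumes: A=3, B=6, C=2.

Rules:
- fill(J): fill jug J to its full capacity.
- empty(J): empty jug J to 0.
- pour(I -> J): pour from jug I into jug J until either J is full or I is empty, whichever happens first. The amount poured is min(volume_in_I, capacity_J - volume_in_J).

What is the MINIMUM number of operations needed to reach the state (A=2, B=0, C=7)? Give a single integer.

BFS from (A=3, B=6, C=2). One shortest path:
  1. empty(C) -> (A=3 B=6 C=0)
  2. pour(B -> C) -> (A=3 B=0 C=6)
  3. pour(A -> C) -> (A=2 B=0 C=7)
Reached target in 3 moves.

Answer: 3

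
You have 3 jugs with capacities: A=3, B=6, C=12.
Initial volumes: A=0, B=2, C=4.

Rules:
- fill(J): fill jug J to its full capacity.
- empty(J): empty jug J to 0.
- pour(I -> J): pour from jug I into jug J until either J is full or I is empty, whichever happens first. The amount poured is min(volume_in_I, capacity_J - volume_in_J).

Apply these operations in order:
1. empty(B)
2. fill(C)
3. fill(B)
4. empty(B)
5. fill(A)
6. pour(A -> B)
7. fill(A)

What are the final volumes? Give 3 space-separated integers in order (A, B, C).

Answer: 3 3 12

Derivation:
Step 1: empty(B) -> (A=0 B=0 C=4)
Step 2: fill(C) -> (A=0 B=0 C=12)
Step 3: fill(B) -> (A=0 B=6 C=12)
Step 4: empty(B) -> (A=0 B=0 C=12)
Step 5: fill(A) -> (A=3 B=0 C=12)
Step 6: pour(A -> B) -> (A=0 B=3 C=12)
Step 7: fill(A) -> (A=3 B=3 C=12)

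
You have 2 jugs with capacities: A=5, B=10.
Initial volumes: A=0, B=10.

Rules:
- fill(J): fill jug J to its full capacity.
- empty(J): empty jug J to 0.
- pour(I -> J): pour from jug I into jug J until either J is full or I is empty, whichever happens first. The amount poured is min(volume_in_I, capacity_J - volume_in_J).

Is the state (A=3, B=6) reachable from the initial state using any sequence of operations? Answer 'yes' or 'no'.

BFS explored all 6 reachable states.
Reachable set includes: (0,0), (0,5), (0,10), (5,0), (5,5), (5,10)
Target (A=3, B=6) not in reachable set → no.

Answer: no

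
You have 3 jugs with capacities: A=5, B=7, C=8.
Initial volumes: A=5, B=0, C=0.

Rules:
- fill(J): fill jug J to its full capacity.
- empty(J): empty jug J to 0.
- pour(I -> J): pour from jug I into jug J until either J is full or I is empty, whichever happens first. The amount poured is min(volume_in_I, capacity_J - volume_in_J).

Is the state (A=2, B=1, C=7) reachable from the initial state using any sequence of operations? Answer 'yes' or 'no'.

Answer: no

Derivation:
BFS explored all 264 reachable states.
Reachable set includes: (0,0,0), (0,0,1), (0,0,2), (0,0,3), (0,0,4), (0,0,5), (0,0,6), (0,0,7), (0,0,8), (0,1,0), (0,1,1), (0,1,2) ...
Target (A=2, B=1, C=7) not in reachable set → no.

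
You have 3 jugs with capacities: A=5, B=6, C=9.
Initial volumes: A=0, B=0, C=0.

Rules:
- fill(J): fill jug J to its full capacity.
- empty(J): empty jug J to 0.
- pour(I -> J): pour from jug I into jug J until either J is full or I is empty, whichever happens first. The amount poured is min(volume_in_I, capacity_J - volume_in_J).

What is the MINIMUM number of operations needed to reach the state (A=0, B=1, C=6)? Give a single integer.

Answer: 5

Derivation:
BFS from (A=0, B=0, C=0). One shortest path:
  1. fill(B) -> (A=0 B=6 C=0)
  2. pour(B -> C) -> (A=0 B=0 C=6)
  3. fill(B) -> (A=0 B=6 C=6)
  4. pour(B -> A) -> (A=5 B=1 C=6)
  5. empty(A) -> (A=0 B=1 C=6)
Reached target in 5 moves.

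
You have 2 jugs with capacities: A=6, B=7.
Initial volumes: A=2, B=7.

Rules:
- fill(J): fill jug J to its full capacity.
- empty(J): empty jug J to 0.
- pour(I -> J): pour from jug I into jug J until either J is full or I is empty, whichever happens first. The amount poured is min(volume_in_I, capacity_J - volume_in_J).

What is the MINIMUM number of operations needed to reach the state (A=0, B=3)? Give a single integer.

BFS from (A=2, B=7). One shortest path:
  1. pour(B -> A) -> (A=6 B=3)
  2. empty(A) -> (A=0 B=3)
Reached target in 2 moves.

Answer: 2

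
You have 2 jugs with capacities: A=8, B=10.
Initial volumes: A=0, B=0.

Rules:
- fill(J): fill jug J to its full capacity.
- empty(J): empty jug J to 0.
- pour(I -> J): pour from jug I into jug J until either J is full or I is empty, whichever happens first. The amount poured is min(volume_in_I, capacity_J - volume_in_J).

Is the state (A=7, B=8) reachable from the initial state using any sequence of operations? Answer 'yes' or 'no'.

Answer: no

Derivation:
BFS explored all 18 reachable states.
Reachable set includes: (0,0), (0,2), (0,4), (0,6), (0,8), (0,10), (2,0), (2,10), (4,0), (4,10), (6,0), (6,10) ...
Target (A=7, B=8) not in reachable set → no.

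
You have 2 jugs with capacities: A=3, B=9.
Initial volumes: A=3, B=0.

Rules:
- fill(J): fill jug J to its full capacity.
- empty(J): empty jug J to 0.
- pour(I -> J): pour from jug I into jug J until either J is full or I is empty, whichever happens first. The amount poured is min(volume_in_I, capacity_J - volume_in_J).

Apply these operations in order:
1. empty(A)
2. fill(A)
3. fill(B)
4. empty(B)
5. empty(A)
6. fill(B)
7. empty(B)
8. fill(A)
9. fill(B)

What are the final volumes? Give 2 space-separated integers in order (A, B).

Answer: 3 9

Derivation:
Step 1: empty(A) -> (A=0 B=0)
Step 2: fill(A) -> (A=3 B=0)
Step 3: fill(B) -> (A=3 B=9)
Step 4: empty(B) -> (A=3 B=0)
Step 5: empty(A) -> (A=0 B=0)
Step 6: fill(B) -> (A=0 B=9)
Step 7: empty(B) -> (A=0 B=0)
Step 8: fill(A) -> (A=3 B=0)
Step 9: fill(B) -> (A=3 B=9)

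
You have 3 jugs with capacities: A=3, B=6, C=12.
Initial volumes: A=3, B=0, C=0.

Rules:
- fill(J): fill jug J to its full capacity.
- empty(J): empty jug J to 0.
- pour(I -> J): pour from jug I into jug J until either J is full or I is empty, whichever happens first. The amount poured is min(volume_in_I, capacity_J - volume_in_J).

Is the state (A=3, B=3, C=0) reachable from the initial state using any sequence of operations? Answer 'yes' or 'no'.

BFS from (A=3, B=0, C=0):
  1. pour(A -> B) -> (A=0 B=3 C=0)
  2. fill(A) -> (A=3 B=3 C=0)
Target reached → yes.

Answer: yes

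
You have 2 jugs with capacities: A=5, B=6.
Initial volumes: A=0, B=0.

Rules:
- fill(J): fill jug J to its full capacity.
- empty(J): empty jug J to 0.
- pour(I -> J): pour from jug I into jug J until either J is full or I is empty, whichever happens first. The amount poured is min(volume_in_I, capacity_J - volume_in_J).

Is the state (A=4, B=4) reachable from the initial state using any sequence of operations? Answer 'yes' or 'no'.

Answer: no

Derivation:
BFS explored all 22 reachable states.
Reachable set includes: (0,0), (0,1), (0,2), (0,3), (0,4), (0,5), (0,6), (1,0), (1,6), (2,0), (2,6), (3,0) ...
Target (A=4, B=4) not in reachable set → no.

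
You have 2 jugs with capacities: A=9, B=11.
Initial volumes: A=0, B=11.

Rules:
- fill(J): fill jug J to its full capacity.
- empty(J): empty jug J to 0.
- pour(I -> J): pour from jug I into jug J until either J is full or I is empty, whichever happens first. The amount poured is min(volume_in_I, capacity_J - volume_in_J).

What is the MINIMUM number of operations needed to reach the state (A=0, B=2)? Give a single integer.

Answer: 2

Derivation:
BFS from (A=0, B=11). One shortest path:
  1. pour(B -> A) -> (A=9 B=2)
  2. empty(A) -> (A=0 B=2)
Reached target in 2 moves.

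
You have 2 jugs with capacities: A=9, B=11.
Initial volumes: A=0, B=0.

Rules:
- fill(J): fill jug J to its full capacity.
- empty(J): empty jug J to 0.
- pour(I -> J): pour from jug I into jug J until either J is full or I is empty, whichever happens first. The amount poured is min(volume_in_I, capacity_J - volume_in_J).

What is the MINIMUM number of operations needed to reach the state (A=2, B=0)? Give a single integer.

Answer: 4

Derivation:
BFS from (A=0, B=0). One shortest path:
  1. fill(B) -> (A=0 B=11)
  2. pour(B -> A) -> (A=9 B=2)
  3. empty(A) -> (A=0 B=2)
  4. pour(B -> A) -> (A=2 B=0)
Reached target in 4 moves.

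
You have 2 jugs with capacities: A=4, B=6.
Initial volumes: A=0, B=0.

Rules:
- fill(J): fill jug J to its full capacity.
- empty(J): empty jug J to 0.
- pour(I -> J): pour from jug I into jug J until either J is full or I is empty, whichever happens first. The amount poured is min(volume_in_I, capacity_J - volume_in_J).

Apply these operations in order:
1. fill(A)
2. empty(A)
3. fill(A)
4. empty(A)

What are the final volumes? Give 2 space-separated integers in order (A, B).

Step 1: fill(A) -> (A=4 B=0)
Step 2: empty(A) -> (A=0 B=0)
Step 3: fill(A) -> (A=4 B=0)
Step 4: empty(A) -> (A=0 B=0)

Answer: 0 0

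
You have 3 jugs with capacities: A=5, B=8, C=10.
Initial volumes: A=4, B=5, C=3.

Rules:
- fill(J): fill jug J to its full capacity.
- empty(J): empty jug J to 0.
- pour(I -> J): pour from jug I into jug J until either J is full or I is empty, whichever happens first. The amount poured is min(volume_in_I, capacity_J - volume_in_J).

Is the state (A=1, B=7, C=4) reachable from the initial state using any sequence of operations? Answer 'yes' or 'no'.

BFS explored all 343 reachable states.
Reachable set includes: (0,0,0), (0,0,1), (0,0,2), (0,0,3), (0,0,4), (0,0,5), (0,0,6), (0,0,7), (0,0,8), (0,0,9), (0,0,10), (0,1,0) ...
Target (A=1, B=7, C=4) not in reachable set → no.

Answer: no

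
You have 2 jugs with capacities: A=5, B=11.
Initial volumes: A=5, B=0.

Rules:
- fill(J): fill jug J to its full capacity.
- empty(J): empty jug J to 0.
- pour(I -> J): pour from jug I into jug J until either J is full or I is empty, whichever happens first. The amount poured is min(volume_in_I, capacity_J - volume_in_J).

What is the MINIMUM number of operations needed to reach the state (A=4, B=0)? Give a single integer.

Answer: 6

Derivation:
BFS from (A=5, B=0). One shortest path:
  1. pour(A -> B) -> (A=0 B=5)
  2. fill(A) -> (A=5 B=5)
  3. pour(A -> B) -> (A=0 B=10)
  4. fill(A) -> (A=5 B=10)
  5. pour(A -> B) -> (A=4 B=11)
  6. empty(B) -> (A=4 B=0)
Reached target in 6 moves.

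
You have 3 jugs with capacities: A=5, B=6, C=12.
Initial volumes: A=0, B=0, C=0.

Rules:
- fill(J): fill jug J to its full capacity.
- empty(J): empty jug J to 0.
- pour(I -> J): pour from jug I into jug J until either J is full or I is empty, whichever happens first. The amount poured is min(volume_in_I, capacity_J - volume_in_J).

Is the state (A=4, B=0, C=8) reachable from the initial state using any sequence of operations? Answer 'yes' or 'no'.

BFS from (A=0, B=0, C=0):
  1. fill(C) -> (A=0 B=0 C=12)
  2. pour(C -> A) -> (A=5 B=0 C=7)
  3. pour(A -> B) -> (A=0 B=5 C=7)
  4. pour(C -> A) -> (A=5 B=5 C=2)
  5. pour(A -> B) -> (A=4 B=6 C=2)
  6. pour(B -> C) -> (A=4 B=0 C=8)
Target reached → yes.

Answer: yes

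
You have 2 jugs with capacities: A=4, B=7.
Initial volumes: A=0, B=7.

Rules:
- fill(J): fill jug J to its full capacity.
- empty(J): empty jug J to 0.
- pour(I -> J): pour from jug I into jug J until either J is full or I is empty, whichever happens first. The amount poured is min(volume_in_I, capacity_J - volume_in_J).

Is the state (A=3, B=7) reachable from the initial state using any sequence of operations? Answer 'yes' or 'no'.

Answer: yes

Derivation:
BFS from (A=0, B=7):
  1. pour(B -> A) -> (A=4 B=3)
  2. empty(A) -> (A=0 B=3)
  3. pour(B -> A) -> (A=3 B=0)
  4. fill(B) -> (A=3 B=7)
Target reached → yes.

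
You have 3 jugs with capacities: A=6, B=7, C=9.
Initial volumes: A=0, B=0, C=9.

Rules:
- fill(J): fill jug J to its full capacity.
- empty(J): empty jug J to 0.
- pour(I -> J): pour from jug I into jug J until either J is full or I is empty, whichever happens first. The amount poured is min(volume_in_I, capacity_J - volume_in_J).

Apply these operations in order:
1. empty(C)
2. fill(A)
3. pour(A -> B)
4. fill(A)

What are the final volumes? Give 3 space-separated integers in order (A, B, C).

Step 1: empty(C) -> (A=0 B=0 C=0)
Step 2: fill(A) -> (A=6 B=0 C=0)
Step 3: pour(A -> B) -> (A=0 B=6 C=0)
Step 4: fill(A) -> (A=6 B=6 C=0)

Answer: 6 6 0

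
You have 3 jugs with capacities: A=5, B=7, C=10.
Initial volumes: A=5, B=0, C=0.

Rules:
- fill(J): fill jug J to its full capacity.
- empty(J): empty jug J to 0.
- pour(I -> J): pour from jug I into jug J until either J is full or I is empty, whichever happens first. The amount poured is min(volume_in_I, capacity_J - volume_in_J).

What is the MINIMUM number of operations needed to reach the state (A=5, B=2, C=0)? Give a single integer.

Answer: 3

Derivation:
BFS from (A=5, B=0, C=0). One shortest path:
  1. empty(A) -> (A=0 B=0 C=0)
  2. fill(B) -> (A=0 B=7 C=0)
  3. pour(B -> A) -> (A=5 B=2 C=0)
Reached target in 3 moves.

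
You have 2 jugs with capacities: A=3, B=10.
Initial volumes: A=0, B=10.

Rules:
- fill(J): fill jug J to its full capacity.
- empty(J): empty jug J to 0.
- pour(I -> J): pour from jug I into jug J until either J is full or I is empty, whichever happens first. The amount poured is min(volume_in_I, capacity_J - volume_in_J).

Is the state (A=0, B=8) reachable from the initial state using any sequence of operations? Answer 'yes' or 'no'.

BFS from (A=0, B=10):
  1. pour(B -> A) -> (A=3 B=7)
  2. empty(A) -> (A=0 B=7)
  3. pour(B -> A) -> (A=3 B=4)
  4. empty(A) -> (A=0 B=4)
  5. pour(B -> A) -> (A=3 B=1)
  6. empty(A) -> (A=0 B=1)
  7. pour(B -> A) -> (A=1 B=0)
  8. fill(B) -> (A=1 B=10)
  9. pour(B -> A) -> (A=3 B=8)
  10. empty(A) -> (A=0 B=8)
Target reached → yes.

Answer: yes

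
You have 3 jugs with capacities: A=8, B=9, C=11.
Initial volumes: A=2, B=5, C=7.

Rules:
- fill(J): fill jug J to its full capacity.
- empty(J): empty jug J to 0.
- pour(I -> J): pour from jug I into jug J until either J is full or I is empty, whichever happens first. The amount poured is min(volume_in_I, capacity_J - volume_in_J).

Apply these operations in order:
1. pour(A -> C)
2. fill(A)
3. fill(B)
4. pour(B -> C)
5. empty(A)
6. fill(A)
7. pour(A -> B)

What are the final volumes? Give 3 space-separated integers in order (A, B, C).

Step 1: pour(A -> C) -> (A=0 B=5 C=9)
Step 2: fill(A) -> (A=8 B=5 C=9)
Step 3: fill(B) -> (A=8 B=9 C=9)
Step 4: pour(B -> C) -> (A=8 B=7 C=11)
Step 5: empty(A) -> (A=0 B=7 C=11)
Step 6: fill(A) -> (A=8 B=7 C=11)
Step 7: pour(A -> B) -> (A=6 B=9 C=11)

Answer: 6 9 11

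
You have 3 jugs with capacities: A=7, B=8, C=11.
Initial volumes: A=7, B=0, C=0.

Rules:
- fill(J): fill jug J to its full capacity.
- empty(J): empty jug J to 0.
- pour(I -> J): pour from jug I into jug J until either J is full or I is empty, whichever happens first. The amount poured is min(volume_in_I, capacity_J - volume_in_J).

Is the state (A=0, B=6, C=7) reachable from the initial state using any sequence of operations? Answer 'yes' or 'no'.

Answer: yes

Derivation:
BFS from (A=7, B=0, C=0):
  1. pour(A -> B) -> (A=0 B=7 C=0)
  2. fill(A) -> (A=7 B=7 C=0)
  3. pour(A -> B) -> (A=6 B=8 C=0)
  4. empty(B) -> (A=6 B=0 C=0)
  5. pour(A -> B) -> (A=0 B=6 C=0)
  6. fill(A) -> (A=7 B=6 C=0)
  7. pour(A -> C) -> (A=0 B=6 C=7)
Target reached → yes.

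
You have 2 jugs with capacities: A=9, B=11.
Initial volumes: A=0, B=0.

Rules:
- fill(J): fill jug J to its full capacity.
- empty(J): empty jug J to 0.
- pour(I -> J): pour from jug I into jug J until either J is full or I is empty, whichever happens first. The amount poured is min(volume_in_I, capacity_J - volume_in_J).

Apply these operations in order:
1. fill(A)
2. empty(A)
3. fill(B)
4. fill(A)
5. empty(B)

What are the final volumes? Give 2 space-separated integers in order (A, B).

Answer: 9 0

Derivation:
Step 1: fill(A) -> (A=9 B=0)
Step 2: empty(A) -> (A=0 B=0)
Step 3: fill(B) -> (A=0 B=11)
Step 4: fill(A) -> (A=9 B=11)
Step 5: empty(B) -> (A=9 B=0)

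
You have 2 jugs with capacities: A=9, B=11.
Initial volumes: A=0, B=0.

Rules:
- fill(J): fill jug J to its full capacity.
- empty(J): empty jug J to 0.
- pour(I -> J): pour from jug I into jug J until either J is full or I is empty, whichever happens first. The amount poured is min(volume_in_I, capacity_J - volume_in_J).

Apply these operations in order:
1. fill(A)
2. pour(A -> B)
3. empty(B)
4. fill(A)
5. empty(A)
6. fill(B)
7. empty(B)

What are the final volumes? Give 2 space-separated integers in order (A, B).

Answer: 0 0

Derivation:
Step 1: fill(A) -> (A=9 B=0)
Step 2: pour(A -> B) -> (A=0 B=9)
Step 3: empty(B) -> (A=0 B=0)
Step 4: fill(A) -> (A=9 B=0)
Step 5: empty(A) -> (A=0 B=0)
Step 6: fill(B) -> (A=0 B=11)
Step 7: empty(B) -> (A=0 B=0)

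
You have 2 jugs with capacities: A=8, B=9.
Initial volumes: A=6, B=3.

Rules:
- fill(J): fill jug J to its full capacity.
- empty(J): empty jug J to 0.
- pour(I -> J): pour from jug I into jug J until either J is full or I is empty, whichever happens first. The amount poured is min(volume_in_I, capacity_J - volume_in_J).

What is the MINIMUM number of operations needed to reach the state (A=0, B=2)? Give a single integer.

Answer: 4

Derivation:
BFS from (A=6, B=3). One shortest path:
  1. fill(A) -> (A=8 B=3)
  2. pour(A -> B) -> (A=2 B=9)
  3. empty(B) -> (A=2 B=0)
  4. pour(A -> B) -> (A=0 B=2)
Reached target in 4 moves.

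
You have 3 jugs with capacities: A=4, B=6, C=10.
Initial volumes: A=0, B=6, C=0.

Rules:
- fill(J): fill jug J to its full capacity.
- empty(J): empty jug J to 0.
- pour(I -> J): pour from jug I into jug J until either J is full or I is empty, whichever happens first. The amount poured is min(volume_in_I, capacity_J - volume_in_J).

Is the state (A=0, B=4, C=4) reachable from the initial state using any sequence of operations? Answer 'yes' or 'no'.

BFS from (A=0, B=6, C=0):
  1. fill(A) -> (A=4 B=6 C=0)
  2. empty(B) -> (A=4 B=0 C=0)
  3. pour(A -> B) -> (A=0 B=4 C=0)
  4. fill(A) -> (A=4 B=4 C=0)
  5. pour(A -> C) -> (A=0 B=4 C=4)
Target reached → yes.

Answer: yes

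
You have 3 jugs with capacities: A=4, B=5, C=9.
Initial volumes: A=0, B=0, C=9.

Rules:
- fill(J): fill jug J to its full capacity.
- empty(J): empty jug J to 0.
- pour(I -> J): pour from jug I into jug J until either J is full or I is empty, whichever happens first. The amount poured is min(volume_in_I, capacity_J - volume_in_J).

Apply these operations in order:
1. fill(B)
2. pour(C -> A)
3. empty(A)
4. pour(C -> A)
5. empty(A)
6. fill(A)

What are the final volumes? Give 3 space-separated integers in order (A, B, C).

Answer: 4 5 1

Derivation:
Step 1: fill(B) -> (A=0 B=5 C=9)
Step 2: pour(C -> A) -> (A=4 B=5 C=5)
Step 3: empty(A) -> (A=0 B=5 C=5)
Step 4: pour(C -> A) -> (A=4 B=5 C=1)
Step 5: empty(A) -> (A=0 B=5 C=1)
Step 6: fill(A) -> (A=4 B=5 C=1)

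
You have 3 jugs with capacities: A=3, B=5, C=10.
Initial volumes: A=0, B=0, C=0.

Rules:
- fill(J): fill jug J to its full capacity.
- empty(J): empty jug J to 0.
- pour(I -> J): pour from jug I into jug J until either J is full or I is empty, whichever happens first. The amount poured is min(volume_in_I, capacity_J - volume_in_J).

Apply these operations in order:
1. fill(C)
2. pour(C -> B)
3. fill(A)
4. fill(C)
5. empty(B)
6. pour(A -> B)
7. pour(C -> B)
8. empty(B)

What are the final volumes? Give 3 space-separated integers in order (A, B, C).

Answer: 0 0 8

Derivation:
Step 1: fill(C) -> (A=0 B=0 C=10)
Step 2: pour(C -> B) -> (A=0 B=5 C=5)
Step 3: fill(A) -> (A=3 B=5 C=5)
Step 4: fill(C) -> (A=3 B=5 C=10)
Step 5: empty(B) -> (A=3 B=0 C=10)
Step 6: pour(A -> B) -> (A=0 B=3 C=10)
Step 7: pour(C -> B) -> (A=0 B=5 C=8)
Step 8: empty(B) -> (A=0 B=0 C=8)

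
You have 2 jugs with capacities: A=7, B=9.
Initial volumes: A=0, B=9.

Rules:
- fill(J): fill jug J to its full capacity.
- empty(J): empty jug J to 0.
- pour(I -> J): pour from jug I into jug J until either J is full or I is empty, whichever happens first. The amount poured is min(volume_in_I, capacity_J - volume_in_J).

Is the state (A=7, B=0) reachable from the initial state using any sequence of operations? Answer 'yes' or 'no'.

Answer: yes

Derivation:
BFS from (A=0, B=9):
  1. fill(A) -> (A=7 B=9)
  2. empty(B) -> (A=7 B=0)
Target reached → yes.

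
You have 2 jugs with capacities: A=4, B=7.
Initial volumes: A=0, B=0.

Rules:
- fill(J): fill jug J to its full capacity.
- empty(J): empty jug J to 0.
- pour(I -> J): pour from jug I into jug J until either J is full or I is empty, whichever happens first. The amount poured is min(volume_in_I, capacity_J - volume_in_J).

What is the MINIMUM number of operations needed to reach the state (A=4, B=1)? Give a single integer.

BFS from (A=0, B=0). One shortest path:
  1. fill(A) -> (A=4 B=0)
  2. pour(A -> B) -> (A=0 B=4)
  3. fill(A) -> (A=4 B=4)
  4. pour(A -> B) -> (A=1 B=7)
  5. empty(B) -> (A=1 B=0)
  6. pour(A -> B) -> (A=0 B=1)
  7. fill(A) -> (A=4 B=1)
Reached target in 7 moves.

Answer: 7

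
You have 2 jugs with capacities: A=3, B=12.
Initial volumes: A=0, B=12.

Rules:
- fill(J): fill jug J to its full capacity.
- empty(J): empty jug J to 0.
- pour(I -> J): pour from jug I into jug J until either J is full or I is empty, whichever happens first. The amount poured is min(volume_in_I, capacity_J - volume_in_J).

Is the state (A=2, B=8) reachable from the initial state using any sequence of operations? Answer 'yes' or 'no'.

BFS explored all 10 reachable states.
Reachable set includes: (0,0), (0,3), (0,6), (0,9), (0,12), (3,0), (3,3), (3,6), (3,9), (3,12)
Target (A=2, B=8) not in reachable set → no.

Answer: no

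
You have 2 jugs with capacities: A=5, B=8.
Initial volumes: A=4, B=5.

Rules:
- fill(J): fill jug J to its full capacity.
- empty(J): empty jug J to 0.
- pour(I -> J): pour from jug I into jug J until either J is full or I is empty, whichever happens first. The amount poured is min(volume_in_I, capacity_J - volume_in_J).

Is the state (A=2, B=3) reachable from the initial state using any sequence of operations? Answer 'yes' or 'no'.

BFS explored all 27 reachable states.
Reachable set includes: (0,0), (0,1), (0,2), (0,3), (0,4), (0,5), (0,6), (0,7), (0,8), (1,0), (1,8), (2,0) ...
Target (A=2, B=3) not in reachable set → no.

Answer: no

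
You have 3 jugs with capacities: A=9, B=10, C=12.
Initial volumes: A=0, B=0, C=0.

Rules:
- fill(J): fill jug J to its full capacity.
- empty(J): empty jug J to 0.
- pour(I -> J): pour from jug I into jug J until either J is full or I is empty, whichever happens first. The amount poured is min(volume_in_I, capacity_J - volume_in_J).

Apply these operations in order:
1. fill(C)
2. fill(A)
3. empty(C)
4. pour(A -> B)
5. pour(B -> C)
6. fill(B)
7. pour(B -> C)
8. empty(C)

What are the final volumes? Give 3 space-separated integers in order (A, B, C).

Step 1: fill(C) -> (A=0 B=0 C=12)
Step 2: fill(A) -> (A=9 B=0 C=12)
Step 3: empty(C) -> (A=9 B=0 C=0)
Step 4: pour(A -> B) -> (A=0 B=9 C=0)
Step 5: pour(B -> C) -> (A=0 B=0 C=9)
Step 6: fill(B) -> (A=0 B=10 C=9)
Step 7: pour(B -> C) -> (A=0 B=7 C=12)
Step 8: empty(C) -> (A=0 B=7 C=0)

Answer: 0 7 0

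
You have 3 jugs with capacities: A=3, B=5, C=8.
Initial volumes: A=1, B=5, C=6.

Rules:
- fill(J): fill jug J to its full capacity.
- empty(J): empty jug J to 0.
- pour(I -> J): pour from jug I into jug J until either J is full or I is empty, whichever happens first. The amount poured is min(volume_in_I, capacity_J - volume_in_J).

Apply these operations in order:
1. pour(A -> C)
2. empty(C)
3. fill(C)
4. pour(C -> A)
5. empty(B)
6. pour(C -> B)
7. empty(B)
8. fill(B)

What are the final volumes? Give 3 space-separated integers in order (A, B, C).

Answer: 3 5 0

Derivation:
Step 1: pour(A -> C) -> (A=0 B=5 C=7)
Step 2: empty(C) -> (A=0 B=5 C=0)
Step 3: fill(C) -> (A=0 B=5 C=8)
Step 4: pour(C -> A) -> (A=3 B=5 C=5)
Step 5: empty(B) -> (A=3 B=0 C=5)
Step 6: pour(C -> B) -> (A=3 B=5 C=0)
Step 7: empty(B) -> (A=3 B=0 C=0)
Step 8: fill(B) -> (A=3 B=5 C=0)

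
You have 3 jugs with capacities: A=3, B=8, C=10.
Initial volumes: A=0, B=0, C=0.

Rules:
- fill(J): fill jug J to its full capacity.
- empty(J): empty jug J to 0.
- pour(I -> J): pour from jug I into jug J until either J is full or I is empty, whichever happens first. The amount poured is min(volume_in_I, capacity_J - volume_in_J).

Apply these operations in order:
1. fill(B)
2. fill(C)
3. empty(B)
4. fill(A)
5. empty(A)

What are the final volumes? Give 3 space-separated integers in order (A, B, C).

Step 1: fill(B) -> (A=0 B=8 C=0)
Step 2: fill(C) -> (A=0 B=8 C=10)
Step 3: empty(B) -> (A=0 B=0 C=10)
Step 4: fill(A) -> (A=3 B=0 C=10)
Step 5: empty(A) -> (A=0 B=0 C=10)

Answer: 0 0 10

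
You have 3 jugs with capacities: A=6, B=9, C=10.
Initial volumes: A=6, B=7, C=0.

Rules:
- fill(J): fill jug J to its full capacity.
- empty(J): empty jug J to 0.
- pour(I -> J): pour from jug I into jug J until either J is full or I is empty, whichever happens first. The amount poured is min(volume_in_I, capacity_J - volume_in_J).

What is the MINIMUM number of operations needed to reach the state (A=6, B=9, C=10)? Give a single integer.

BFS from (A=6, B=7, C=0). One shortest path:
  1. fill(B) -> (A=6 B=9 C=0)
  2. fill(C) -> (A=6 B=9 C=10)
Reached target in 2 moves.

Answer: 2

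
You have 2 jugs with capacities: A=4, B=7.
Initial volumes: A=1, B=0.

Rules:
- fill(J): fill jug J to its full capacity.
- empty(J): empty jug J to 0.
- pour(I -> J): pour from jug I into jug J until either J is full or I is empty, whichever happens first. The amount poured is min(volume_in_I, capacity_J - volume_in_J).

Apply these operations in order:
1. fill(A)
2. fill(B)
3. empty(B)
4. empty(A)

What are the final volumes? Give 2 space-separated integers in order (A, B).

Answer: 0 0

Derivation:
Step 1: fill(A) -> (A=4 B=0)
Step 2: fill(B) -> (A=4 B=7)
Step 3: empty(B) -> (A=4 B=0)
Step 4: empty(A) -> (A=0 B=0)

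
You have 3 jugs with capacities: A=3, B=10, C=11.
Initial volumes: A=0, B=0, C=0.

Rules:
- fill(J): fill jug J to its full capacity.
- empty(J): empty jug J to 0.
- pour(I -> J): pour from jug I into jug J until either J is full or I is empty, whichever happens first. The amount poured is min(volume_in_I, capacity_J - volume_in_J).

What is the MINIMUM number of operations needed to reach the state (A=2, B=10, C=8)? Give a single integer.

BFS from (A=0, B=0, C=0). One shortest path:
  1. fill(B) -> (A=0 B=10 C=0)
  2. pour(B -> C) -> (A=0 B=0 C=10)
  3. fill(B) -> (A=0 B=10 C=10)
  4. pour(B -> A) -> (A=3 B=7 C=10)
  5. pour(A -> C) -> (A=2 B=7 C=11)
  6. pour(C -> B) -> (A=2 B=10 C=8)
Reached target in 6 moves.

Answer: 6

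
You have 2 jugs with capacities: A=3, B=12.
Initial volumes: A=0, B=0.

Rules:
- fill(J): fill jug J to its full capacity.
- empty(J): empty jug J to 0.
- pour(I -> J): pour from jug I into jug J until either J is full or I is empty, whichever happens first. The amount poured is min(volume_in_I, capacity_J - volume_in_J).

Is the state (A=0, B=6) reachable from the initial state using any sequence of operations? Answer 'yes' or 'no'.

BFS from (A=0, B=0):
  1. fill(A) -> (A=3 B=0)
  2. pour(A -> B) -> (A=0 B=3)
  3. fill(A) -> (A=3 B=3)
  4. pour(A -> B) -> (A=0 B=6)
Target reached → yes.

Answer: yes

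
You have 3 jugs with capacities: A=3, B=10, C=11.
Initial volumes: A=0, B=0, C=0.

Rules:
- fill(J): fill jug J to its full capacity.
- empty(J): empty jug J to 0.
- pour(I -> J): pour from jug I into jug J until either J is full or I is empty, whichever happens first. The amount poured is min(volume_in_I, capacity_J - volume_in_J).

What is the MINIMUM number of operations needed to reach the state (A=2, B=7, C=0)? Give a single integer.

BFS from (A=0, B=0, C=0). One shortest path:
  1. fill(B) -> (A=0 B=10 C=0)
  2. pour(B -> C) -> (A=0 B=0 C=10)
  3. fill(B) -> (A=0 B=10 C=10)
  4. pour(B -> A) -> (A=3 B=7 C=10)
  5. pour(A -> C) -> (A=2 B=7 C=11)
  6. empty(C) -> (A=2 B=7 C=0)
Reached target in 6 moves.

Answer: 6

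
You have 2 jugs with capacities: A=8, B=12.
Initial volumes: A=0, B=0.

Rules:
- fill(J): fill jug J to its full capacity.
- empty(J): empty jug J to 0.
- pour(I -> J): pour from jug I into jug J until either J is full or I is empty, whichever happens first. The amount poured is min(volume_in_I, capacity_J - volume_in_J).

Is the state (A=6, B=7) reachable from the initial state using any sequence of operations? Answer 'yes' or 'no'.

Answer: no

Derivation:
BFS explored all 10 reachable states.
Reachable set includes: (0,0), (0,4), (0,8), (0,12), (4,0), (4,12), (8,0), (8,4), (8,8), (8,12)
Target (A=6, B=7) not in reachable set → no.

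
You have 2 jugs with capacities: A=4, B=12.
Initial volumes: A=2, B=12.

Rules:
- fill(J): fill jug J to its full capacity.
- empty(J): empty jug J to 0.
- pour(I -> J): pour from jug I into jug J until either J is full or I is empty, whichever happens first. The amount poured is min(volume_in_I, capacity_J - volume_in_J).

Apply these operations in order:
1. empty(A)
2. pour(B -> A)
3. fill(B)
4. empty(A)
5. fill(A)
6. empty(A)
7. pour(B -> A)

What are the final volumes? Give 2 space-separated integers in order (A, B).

Step 1: empty(A) -> (A=0 B=12)
Step 2: pour(B -> A) -> (A=4 B=8)
Step 3: fill(B) -> (A=4 B=12)
Step 4: empty(A) -> (A=0 B=12)
Step 5: fill(A) -> (A=4 B=12)
Step 6: empty(A) -> (A=0 B=12)
Step 7: pour(B -> A) -> (A=4 B=8)

Answer: 4 8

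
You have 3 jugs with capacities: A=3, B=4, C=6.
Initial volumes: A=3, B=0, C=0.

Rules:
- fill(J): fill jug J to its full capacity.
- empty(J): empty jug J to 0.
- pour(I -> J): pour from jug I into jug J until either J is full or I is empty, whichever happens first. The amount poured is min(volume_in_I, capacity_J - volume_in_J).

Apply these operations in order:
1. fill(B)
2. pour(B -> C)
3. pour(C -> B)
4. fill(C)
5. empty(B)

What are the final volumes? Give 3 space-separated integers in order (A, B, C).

Answer: 3 0 6

Derivation:
Step 1: fill(B) -> (A=3 B=4 C=0)
Step 2: pour(B -> C) -> (A=3 B=0 C=4)
Step 3: pour(C -> B) -> (A=3 B=4 C=0)
Step 4: fill(C) -> (A=3 B=4 C=6)
Step 5: empty(B) -> (A=3 B=0 C=6)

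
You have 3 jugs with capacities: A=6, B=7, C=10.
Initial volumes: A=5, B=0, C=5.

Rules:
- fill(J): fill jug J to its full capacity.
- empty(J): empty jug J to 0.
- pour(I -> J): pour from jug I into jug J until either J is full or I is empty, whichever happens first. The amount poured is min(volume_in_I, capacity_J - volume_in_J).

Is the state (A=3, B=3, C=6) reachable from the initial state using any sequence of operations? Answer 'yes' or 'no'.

BFS explored all 346 reachable states.
Reachable set includes: (0,0,0), (0,0,1), (0,0,2), (0,0,3), (0,0,4), (0,0,5), (0,0,6), (0,0,7), (0,0,8), (0,0,9), (0,0,10), (0,1,0) ...
Target (A=3, B=3, C=6) not in reachable set → no.

Answer: no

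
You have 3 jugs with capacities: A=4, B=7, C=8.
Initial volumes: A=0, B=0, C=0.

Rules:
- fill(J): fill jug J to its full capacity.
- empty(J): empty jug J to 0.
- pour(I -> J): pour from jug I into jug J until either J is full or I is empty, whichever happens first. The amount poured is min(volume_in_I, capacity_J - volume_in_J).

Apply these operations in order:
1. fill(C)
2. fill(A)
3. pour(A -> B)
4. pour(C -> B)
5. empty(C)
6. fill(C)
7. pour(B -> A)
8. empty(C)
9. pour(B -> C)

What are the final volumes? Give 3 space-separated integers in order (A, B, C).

Answer: 4 0 3

Derivation:
Step 1: fill(C) -> (A=0 B=0 C=8)
Step 2: fill(A) -> (A=4 B=0 C=8)
Step 3: pour(A -> B) -> (A=0 B=4 C=8)
Step 4: pour(C -> B) -> (A=0 B=7 C=5)
Step 5: empty(C) -> (A=0 B=7 C=0)
Step 6: fill(C) -> (A=0 B=7 C=8)
Step 7: pour(B -> A) -> (A=4 B=3 C=8)
Step 8: empty(C) -> (A=4 B=3 C=0)
Step 9: pour(B -> C) -> (A=4 B=0 C=3)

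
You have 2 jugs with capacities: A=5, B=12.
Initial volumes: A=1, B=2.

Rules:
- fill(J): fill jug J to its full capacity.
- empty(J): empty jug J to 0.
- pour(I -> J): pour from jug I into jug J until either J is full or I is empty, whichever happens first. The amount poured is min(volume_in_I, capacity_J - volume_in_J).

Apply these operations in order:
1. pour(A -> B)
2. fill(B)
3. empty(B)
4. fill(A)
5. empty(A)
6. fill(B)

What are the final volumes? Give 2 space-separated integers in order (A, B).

Answer: 0 12

Derivation:
Step 1: pour(A -> B) -> (A=0 B=3)
Step 2: fill(B) -> (A=0 B=12)
Step 3: empty(B) -> (A=0 B=0)
Step 4: fill(A) -> (A=5 B=0)
Step 5: empty(A) -> (A=0 B=0)
Step 6: fill(B) -> (A=0 B=12)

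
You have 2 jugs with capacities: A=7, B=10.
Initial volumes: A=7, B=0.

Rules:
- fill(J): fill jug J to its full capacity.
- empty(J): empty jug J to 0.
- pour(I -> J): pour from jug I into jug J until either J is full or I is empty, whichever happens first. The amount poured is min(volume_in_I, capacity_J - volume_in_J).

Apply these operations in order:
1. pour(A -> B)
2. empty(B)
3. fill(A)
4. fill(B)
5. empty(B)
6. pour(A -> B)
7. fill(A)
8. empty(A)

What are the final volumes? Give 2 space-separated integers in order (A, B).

Answer: 0 7

Derivation:
Step 1: pour(A -> B) -> (A=0 B=7)
Step 2: empty(B) -> (A=0 B=0)
Step 3: fill(A) -> (A=7 B=0)
Step 4: fill(B) -> (A=7 B=10)
Step 5: empty(B) -> (A=7 B=0)
Step 6: pour(A -> B) -> (A=0 B=7)
Step 7: fill(A) -> (A=7 B=7)
Step 8: empty(A) -> (A=0 B=7)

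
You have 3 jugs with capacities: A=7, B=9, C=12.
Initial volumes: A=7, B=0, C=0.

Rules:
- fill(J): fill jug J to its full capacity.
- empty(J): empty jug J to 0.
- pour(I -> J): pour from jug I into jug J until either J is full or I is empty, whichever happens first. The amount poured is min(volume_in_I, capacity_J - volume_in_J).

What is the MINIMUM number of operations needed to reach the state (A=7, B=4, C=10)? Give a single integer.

Answer: 7

Derivation:
BFS from (A=7, B=0, C=0). One shortest path:
  1. pour(A -> B) -> (A=0 B=7 C=0)
  2. fill(A) -> (A=7 B=7 C=0)
  3. pour(A -> C) -> (A=0 B=7 C=7)
  4. fill(A) -> (A=7 B=7 C=7)
  5. pour(A -> B) -> (A=5 B=9 C=7)
  6. pour(B -> C) -> (A=5 B=4 C=12)
  7. pour(C -> A) -> (A=7 B=4 C=10)
Reached target in 7 moves.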